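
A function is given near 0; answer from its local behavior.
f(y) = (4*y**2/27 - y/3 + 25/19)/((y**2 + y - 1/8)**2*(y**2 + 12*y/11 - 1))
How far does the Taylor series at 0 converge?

Denominator factor (y**2 + 12*y/11 - 1): discriminant 628/121, real irrational roots -6/11 + (1/11)*sqrt(157) and -6/11 - (1/11)*sqrt(157); poles of order 1, moduli -6/11 + (1/11)*sqrt(157) and 6/11 + (1/11)*sqrt(157).
Denominator factor (y**2 + y - 1/8)^2: discriminant 3/2, real irrational roots -1/2 + (1/4)*sqrt(6) and -1/2 - (1/4)*sqrt(6); poles of order 2, moduli -1/2 + (1/4)*sqrt(6) and 1/2 + (1/4)*sqrt(6).
The radius of convergence is the smallest modulus among the singular points: -1/2 + (1/4)*sqrt(6).

The radius of convergence is -1/2 + (1/4)*sqrt(6).


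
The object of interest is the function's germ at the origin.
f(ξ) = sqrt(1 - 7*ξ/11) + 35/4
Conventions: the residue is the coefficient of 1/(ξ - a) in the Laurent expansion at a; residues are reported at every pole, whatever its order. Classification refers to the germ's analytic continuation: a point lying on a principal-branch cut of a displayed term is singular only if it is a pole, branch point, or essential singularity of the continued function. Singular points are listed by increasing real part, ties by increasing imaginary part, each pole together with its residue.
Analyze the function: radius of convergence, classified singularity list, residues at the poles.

Radius of convergence at 0: 11/7.
At 11/7: an algebraic (square-root) branch point.

Branch term (1)*sqrt(1 - ξ/(11/7)): its argument vanishes at ξ = 11/7, a square-root branch point, modulus 11/7.
The radius of convergence is the smallest modulus among the singular points: 11/7.


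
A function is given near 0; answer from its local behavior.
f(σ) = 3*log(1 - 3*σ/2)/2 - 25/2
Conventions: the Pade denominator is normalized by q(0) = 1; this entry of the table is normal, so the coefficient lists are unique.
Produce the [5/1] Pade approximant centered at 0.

Taylor coefficients needed (expand at 0): a_0 = -25/2, a_1 = -9/4, a_2 = -27/16, a_3 = -27/16, a_4 = -243/128, a_5 = -729/320, a_6 = -729/256.
Write the denominator as Q(σ) = 1 + q1*σ. Requiring Q*f - P = O(σ^7) with deg P <= 5 kills the coefficients of σ^6..σ^6 in Q*f:
  σ^6: a_6 + q1*a_5 = 0, i.e. -729/256 + (-729/320)*q1 = 0.
Solving this linear system: q1 = -5/4.
The numerator is Q*f truncated at degree 5: P0 = a_0 = -25/2; P1 = a_1 + q1*a_0 = 107/8; P2 = a_2 + q1*a_1 = 9/8; P3 = a_3 + q1*a_2 = 27/64; P4 = a_4 + q1*a_3 = 27/128; P5 = a_5 + q1*a_4 = 243/2560.

The Pade approximant has numerator coefficients [-25/2, 107/8, 9/8, 27/64, 27/128, 243/2560]; denominator coefficients [1, -5/4].


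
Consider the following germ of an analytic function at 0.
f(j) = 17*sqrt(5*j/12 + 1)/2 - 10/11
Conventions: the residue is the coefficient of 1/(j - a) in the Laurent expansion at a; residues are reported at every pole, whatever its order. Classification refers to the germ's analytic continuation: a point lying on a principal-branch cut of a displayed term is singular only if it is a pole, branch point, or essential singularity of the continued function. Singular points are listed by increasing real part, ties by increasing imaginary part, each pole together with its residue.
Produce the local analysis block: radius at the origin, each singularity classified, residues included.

Radius of convergence at 0: 12/5.
At -12/5: an algebraic (square-root) branch point.

Branch term (17/2)*sqrt(1 - j/(-12/5)): its argument vanishes at j = -12/5, a square-root branch point, modulus 12/5.
The radius of convergence is the smallest modulus among the singular points: 12/5.


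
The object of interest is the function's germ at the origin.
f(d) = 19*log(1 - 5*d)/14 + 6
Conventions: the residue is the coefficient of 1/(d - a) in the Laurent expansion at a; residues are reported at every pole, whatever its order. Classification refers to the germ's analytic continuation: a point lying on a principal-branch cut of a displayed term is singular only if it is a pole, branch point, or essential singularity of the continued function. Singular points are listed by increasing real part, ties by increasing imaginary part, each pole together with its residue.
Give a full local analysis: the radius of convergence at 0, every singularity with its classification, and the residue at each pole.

Radius of convergence at 0: 1/5.
At 1/5: a logarithmic branch point.

Branch term (19/14)*log(1 - d/(1/5)): its argument vanishes at d = 1/5, a logarithmic branch point, modulus 1/5.
The radius of convergence is the smallest modulus among the singular points: 1/5.


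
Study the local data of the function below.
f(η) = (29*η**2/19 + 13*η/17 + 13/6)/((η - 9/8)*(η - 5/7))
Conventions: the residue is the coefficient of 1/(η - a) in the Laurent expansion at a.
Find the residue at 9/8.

At the order-1 pole 9/8 set g(η) = (η - (9/8))*f(η) = (29*η**2/19 + 13*η/17 + 13/6)/(η - 5/7).
Simple pole: residue = g(a) at a = 9/8, which is 2152633/178296.

The residue is 2152633/178296.


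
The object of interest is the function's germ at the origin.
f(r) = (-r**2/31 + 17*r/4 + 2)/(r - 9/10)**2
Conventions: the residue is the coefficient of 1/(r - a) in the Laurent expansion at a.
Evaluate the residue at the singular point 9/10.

The residue is 2599/620.

At the order-2 pole 9/10 set g(r) = (r - (9/10))^2*f(r) = -r**2/31 + 17*r/4 + 2.
Order-2 pole: residue = g'(a); g'(9/10) = 2599/620, so the residue is 2599/620.


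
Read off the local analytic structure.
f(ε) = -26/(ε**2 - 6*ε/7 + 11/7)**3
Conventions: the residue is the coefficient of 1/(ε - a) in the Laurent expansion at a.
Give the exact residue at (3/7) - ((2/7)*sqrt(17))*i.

The factor ε**2 - 6*ε/7 + 11/7 splits as (ε - a)(ε - a') with a = (3/7) - ((2/7)*sqrt(17))*i, a' = (3/7) + ((2/7)*sqrt(17))*i. At the order-3 pole a set g(ε) = (ε - a)^3*f(ε) = [-26] / (ε - a')^3.
Order-3 pole: residue = g''(a)/2; g''((3/7) - ((2/7)*sqrt(17))*i) = -((655473/628864)*sqrt(17))*i, so the residue is -((655473/1257728)*sqrt(17))*i.

The residue is -((655473/1257728)*sqrt(17))*i.


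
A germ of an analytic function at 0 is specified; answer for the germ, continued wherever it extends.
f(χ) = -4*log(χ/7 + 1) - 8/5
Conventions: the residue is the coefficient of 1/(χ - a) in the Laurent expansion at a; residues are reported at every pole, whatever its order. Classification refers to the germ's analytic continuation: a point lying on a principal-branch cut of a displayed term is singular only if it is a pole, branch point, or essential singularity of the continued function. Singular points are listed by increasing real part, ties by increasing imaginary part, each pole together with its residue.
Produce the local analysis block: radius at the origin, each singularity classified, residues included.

Branch term (-4)*log(1 - χ/(-7)): its argument vanishes at χ = -7, a logarithmic branch point, modulus 7.
The radius of convergence is the smallest modulus among the singular points: 7.

Radius of convergence at 0: 7.
At -7: a logarithmic branch point.


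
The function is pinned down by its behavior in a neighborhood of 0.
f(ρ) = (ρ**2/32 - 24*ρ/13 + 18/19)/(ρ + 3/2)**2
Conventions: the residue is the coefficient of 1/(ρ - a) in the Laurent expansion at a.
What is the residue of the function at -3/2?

At the order-2 pole -3/2 set g(ρ) = (ρ - (-3/2))^2*f(ρ) = ρ**2/32 - 24*ρ/13 + 18/19.
Order-2 pole: residue = g'(a); g'(-3/2) = -807/416, so the residue is -807/416.

The residue is -807/416.


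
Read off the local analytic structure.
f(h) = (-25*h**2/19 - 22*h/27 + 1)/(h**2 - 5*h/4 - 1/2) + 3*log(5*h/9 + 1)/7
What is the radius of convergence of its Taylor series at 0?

The radius of convergence is -5/8 + (1/8)*sqrt(57).

Denominator factor (h**2 - 5*h/4 - 1/2): discriminant 57/16, real irrational roots 5/8 + (1/8)*sqrt(57) and 5/8 - (1/8)*sqrt(57); poles of order 1, moduli 5/8 + (1/8)*sqrt(57) and -5/8 + (1/8)*sqrt(57).
Branch term (3/7)*log(1 - h/(-9/5)): its argument vanishes at h = -9/5, a logarithmic branch point, modulus 9/5.
The radius of convergence is the smallest modulus among the singular points: -5/8 + (1/8)*sqrt(57).


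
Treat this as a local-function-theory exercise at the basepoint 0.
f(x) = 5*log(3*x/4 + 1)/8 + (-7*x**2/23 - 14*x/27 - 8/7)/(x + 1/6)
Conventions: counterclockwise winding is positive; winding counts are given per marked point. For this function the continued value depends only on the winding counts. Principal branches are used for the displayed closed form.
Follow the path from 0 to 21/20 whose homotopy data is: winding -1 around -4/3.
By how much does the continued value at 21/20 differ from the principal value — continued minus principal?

Continued minus principal equals -(5/4)*pi*i.

The rational part is single-valued and drops out of the difference; each branch term changes only by its own monodromy.
(5/8)*log(1 - x/(-4/3)): each positive loop around -4/3 adds 2*pi*i to the log, so winding -1 contributes (5/8)*(-1)*2*pi*i = -(5/4)*pi*i.
Summing the contributions at x = 21/20 gives -(5/4)*pi*i.


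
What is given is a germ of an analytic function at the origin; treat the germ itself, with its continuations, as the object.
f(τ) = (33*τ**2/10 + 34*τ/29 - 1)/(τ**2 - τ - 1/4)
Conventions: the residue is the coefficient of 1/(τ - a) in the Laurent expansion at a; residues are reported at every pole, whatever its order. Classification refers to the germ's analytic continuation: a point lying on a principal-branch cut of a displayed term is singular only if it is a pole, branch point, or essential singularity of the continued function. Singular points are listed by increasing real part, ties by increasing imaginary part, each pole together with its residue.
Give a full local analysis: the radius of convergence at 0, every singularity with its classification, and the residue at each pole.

Radius of convergence at 0: -1/2 + (1/2)*sqrt(2).
At 1/2 - (1/2)*sqrt(2): a pole of order 1; residue 1297/580 - (2391/2320)*sqrt(2).
At 1/2 + (1/2)*sqrt(2): a pole of order 1; residue 1297/580 + (2391/2320)*sqrt(2).


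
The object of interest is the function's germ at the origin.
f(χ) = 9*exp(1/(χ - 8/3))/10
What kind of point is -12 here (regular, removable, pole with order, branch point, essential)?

The point is a regular point.

There is no denominator, hence no pole anywhere.
The essential point of exp(1/(χ - (8/3))) is 8/3, not -12.
So the germ continues analytically to -12.


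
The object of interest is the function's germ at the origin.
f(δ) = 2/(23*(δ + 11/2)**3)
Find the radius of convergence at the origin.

The radius of convergence is 11/2.

Denominator factor (δ + 11/2)^3: pole of order 3 at -11/2, modulus 11/2.
The radius of convergence is the smallest modulus among the singular points: 11/2.


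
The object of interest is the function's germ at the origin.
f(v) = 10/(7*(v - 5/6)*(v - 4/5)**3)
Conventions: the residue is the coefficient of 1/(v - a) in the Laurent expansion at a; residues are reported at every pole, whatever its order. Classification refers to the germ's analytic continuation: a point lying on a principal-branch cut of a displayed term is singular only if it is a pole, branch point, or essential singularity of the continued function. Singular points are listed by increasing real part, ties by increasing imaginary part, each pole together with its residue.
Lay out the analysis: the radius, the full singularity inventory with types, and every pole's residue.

Radius of convergence at 0: 4/5.
At 4/5: a pole of order 3; residue -270000/7.
At 5/6: a pole of order 1; residue 270000/7.

Denominator factor (v - 5/6): pole of order 1 at 5/6, modulus 5/6.
Denominator factor (v - 4/5)^3: pole of order 3 at 4/5, modulus 4/5.
The radius of convergence is the smallest modulus among the singular points: 4/5.
At the order-3 pole 4/5 set g(v) = (v - (4/5))^3*f(v) = 10/(7*(v - 5/6)).
Order-3 pole: residue = g''(a)/2; g''(4/5) = -540000/7, so the residue is -270000/7.
At the order-1 pole 5/6 set g(v) = (v - (5/6))*f(v) = 10/(7*(v - 4/5)**3).
Simple pole: residue = g(a) at a = 5/6, which is 270000/7.
List the singular points by increasing real part (a conjugate pair: the negative imaginary part first).


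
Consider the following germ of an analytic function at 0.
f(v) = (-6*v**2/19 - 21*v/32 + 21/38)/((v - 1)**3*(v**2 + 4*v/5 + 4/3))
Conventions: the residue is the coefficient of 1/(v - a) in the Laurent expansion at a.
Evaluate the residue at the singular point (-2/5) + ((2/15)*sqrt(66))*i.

The residue is (-12772035/126248768) - ((1283265/2777472896)*sqrt(66))*i.

The factor v**2 + 4*v/5 + 4/3 splits as (v - a)(v - a') with a = (-2/5) + ((2/15)*sqrt(66))*i, a' = (-2/5) - ((2/15)*sqrt(66))*i. At the order-1 pole a set g(v) = (v - a)*f(v) = [(-6*v**2/19 - 21*v/32 + 21/38)/(v - 1)**3] / (v - a').
Simple pole: residue = g(a) at a = (-2/5) + ((2/15)*sqrt(66))*i, which is (-12772035/126248768) - ((1283265/2777472896)*sqrt(66))*i.


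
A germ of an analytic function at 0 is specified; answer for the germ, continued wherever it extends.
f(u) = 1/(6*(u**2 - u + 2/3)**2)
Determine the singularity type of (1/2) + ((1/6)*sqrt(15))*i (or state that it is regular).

The denominator factor u**2 - u + 2/3 vanishes at (1/2) + ((1/6)*sqrt(15))*i and appears to the power 2; the numerator there equals 1/6, nonzero, and no other factor vanishes.
Hence a pole whose order is the multiplicity, 2.

The point is a pole of order 2.


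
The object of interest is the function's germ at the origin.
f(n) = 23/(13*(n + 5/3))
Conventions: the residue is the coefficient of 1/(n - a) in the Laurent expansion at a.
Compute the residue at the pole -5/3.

The residue is 23/13.

At the order-1 pole -5/3 set g(n) = (n - (-5/3))*f(n) = 23/13.
Simple pole: residue = g(a) at a = -5/3, which is 23/13.


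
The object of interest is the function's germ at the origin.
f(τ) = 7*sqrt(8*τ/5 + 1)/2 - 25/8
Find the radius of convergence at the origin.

The radius of convergence is 5/8.

Branch term (7/2)*sqrt(1 - τ/(-5/8)): its argument vanishes at τ = -5/8, a square-root branch point, modulus 5/8.
The radius of convergence is the smallest modulus among the singular points: 5/8.


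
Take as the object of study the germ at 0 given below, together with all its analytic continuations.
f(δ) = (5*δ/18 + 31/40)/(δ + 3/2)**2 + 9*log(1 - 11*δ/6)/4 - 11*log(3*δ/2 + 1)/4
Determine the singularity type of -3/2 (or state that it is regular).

The point is a pole of order 2.

The denominator factor δ + 3/2 vanishes at -3/2 and appears to the power 2; the numerator there equals 43/120, nonzero, and no other factor vanishes.
The branch terms are analytic at this point.
Hence a pole whose order is the multiplicity, 2.


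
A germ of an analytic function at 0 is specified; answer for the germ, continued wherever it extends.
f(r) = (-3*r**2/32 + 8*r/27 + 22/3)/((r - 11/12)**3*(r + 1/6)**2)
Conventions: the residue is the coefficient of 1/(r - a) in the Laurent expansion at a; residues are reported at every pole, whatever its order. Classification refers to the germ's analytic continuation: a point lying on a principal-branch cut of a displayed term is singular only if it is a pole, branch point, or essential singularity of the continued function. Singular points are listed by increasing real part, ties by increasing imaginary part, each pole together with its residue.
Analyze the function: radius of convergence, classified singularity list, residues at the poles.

Denominator factor (r + 1/6)^2: pole of order 2 at -1/6, modulus 1/6.
Denominator factor (r - 11/12)^3: pole of order 3 at 11/12, modulus 11/12.
The radius of convergence is the smallest modulus among the singular points: 1/6.
At the order-2 pole -1/6 set g(r) = (r - (-1/6))^2*f(r) = (-3*r**2/32 + 8*r/27 + 22/3)/(r - 11/12)**3.
Order-2 pole: residue = g'(a); g'(-1/6) = -460316/28561, so the residue is -460316/28561.
At the order-3 pole 11/12 set g(r) = (r - (11/12))^3*f(r) = (-3*r**2/32 + 8*r/27 + 22/3)/(r + 1/6)**2.
Order-3 pole: residue = g''(a)/2; g''(11/12) = 920632/28561, so the residue is 460316/28561.
List the singular points by increasing real part (a conjugate pair: the negative imaginary part first).

Radius of convergence at 0: 1/6.
At -1/6: a pole of order 2; residue -460316/28561.
At 11/12: a pole of order 3; residue 460316/28561.


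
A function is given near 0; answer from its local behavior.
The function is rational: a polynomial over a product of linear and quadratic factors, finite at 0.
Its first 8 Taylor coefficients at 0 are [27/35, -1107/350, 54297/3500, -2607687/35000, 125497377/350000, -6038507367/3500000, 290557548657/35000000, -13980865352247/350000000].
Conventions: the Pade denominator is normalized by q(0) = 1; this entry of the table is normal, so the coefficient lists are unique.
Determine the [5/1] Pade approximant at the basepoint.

Taylor coefficients needed (read off): a_0 = 27/35, a_1 = -1107/350, a_2 = 54297/3500, a_3 = -2607687/35000, a_4 = 125497377/350000, a_5 = -6038507367/3500000, a_6 = 290557548657/35000000.
Write the denominator as Q(ω) = 1 + q1*ω. Requiring Q*f - P = O(ω^7) with deg P <= 5 kills the coefficients of ω^6..ω^6 in Q*f:
  ω^6: a_6 + q1*a_5 = 0, i.e. 290557548657/35000000 + (-6038507367/3500000)*q1 = 0.
Solving this linear system: q1 = 10761390691/2236484210.
The numerator is Q*f truncated at degree 5: P0 = a_0 = 27/35; P1 = a_1 + q1*a_0 = 4297874661/7827694735; P2 = a_2 + q1*a_1 = 2305788201/7827694735; P3 = a_3 + q1*a_2 = 1106150337/7827694735; P4 = a_4 + q1*a_3 = 99031977/1565538947; P5 = a_5 + q1*a_4 = 236667663/7827694735.

The Pade approximant has numerator coefficients [27/35, 4297874661/7827694735, 2305788201/7827694735, 1106150337/7827694735, 99031977/1565538947, 236667663/7827694735]; denominator coefficients [1, 10761390691/2236484210].


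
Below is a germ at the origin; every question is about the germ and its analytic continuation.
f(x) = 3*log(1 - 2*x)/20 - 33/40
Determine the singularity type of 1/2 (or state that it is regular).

The point is a logarithmic branch point.

The term (3/20)*log(1 - x/(1/2)) has argument 1 - 1/2/(1/2) = 0 at 1/2: a logarithmic (infinitely-sheeted) branch point; the remaining terms are analytic or single-valued there.


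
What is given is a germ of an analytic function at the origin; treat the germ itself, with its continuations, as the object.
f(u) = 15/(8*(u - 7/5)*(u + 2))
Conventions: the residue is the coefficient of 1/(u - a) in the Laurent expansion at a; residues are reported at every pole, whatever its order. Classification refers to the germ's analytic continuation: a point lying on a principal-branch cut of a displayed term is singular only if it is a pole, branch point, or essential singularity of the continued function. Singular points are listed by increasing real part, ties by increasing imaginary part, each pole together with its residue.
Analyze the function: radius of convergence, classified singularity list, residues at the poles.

Radius of convergence at 0: 7/5.
At -2: a pole of order 1; residue -75/136.
At 7/5: a pole of order 1; residue 75/136.

Denominator factor (u - 7/5): pole of order 1 at 7/5, modulus 7/5.
Denominator factor (u + 2): pole of order 1 at -2, modulus 2.
The radius of convergence is the smallest modulus among the singular points: 7/5.
At the order-1 pole -2 set g(u) = (u - (-2))*f(u) = 15/(8*(u - 7/5)).
Simple pole: residue = g(a) at a = -2, which is -75/136.
At the order-1 pole 7/5 set g(u) = (u - (7/5))*f(u) = 15/(8*(u + 2)).
Simple pole: residue = g(a) at a = 7/5, which is 75/136.
List the singular points by increasing real part (a conjugate pair: the negative imaginary part first).


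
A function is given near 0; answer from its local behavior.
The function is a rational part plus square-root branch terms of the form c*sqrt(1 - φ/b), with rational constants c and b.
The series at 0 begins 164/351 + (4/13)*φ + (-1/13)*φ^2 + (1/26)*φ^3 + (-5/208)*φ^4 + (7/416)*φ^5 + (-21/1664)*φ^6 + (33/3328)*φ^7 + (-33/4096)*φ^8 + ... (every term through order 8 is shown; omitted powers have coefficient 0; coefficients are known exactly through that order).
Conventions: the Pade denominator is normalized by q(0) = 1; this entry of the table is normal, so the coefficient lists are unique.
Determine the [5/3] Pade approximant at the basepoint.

Taylor coefficients needed (read off): a_0 = 164/351, a_1 = 4/13, a_2 = -1/13, a_3 = 1/26, a_4 = -5/208, a_5 = 7/416, a_6 = -21/1664, a_7 = 33/3328, a_8 = -33/4096.
Write the denominator as Q(φ) = 1 + q1*φ + q2*φ^2 + q3*φ^3. Requiring Q*f - P = O(φ^9) with deg P <= 5 kills the coefficients of φ^6..φ^8 in Q*f:
  φ^6: a_6 + q1*a_5 + q2*a_4 + q3*a_3 = 0, i.e. -21/1664 + (7/416)*q1 + (-5/208)*q2 + (1/26)*q3 = 0.
  φ^7: a_7 + q1*a_6 + q2*a_5 + q3*a_4 = 0, i.e. 33/3328 + (-21/1664)*q1 + (7/416)*q2 + (-5/208)*q3 = 0.
  φ^8: a_8 + q1*a_7 + q2*a_6 + q3*a_5 = 0, i.e. -33/4096 + (33/3328)*q1 + (-21/1664)*q2 + (7/416)*q3 = 0.
Solving this linear system: q1 = 27/16, q2 = 27/32, q3 = 15/128.
The numerator is Q*f truncated at degree 5: P0 = a_0 = 164/351; P1 = a_1 + q1*a_0 = 57/52; P2 = a_2 + q1*a_1 + q2*a_0 = 87/104; P3 = a_3 + q1*a_2 + q2*a_1 + q3*a_0 = 835/3744; P4 = a_4 + q1*a_3 + q2*a_2 + q3*a_1 = 5/416; P5 = a_5 + q1*a_4 + q2*a_3 + q3*a_2 = -1/3328.

The Pade approximant has numerator coefficients [164/351, 57/52, 87/104, 835/3744, 5/416, -1/3328]; denominator coefficients [1, 27/16, 27/32, 15/128].


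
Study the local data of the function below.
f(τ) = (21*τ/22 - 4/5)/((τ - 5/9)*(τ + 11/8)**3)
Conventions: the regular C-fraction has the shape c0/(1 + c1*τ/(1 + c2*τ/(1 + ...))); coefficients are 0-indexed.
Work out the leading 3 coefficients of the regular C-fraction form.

Taylor coefficients (expand at 0): a_0 = 18432/33275, a_1 = -145152/166375, a_2 = 164028672/100656875.
c0 = a_0 = 18432/33275. Peel one level at a time: if S = 1 + c*τ/S' with S'(0) = 1, then c is the τ-coefficient of S and S' = c*τ/(S - 1).
S_1 = c0/f = 1 + (63/40)*τ + (-17859/38720)*τ^2 + ...; c1 = 63/40.
S_2 = c1*τ/(S_1 - 1) = 1 + (5953/20328)*τ + ...; c2 = 5953/20328.

The regular C-fraction coefficients are [18432/33275, 63/40, 5953/20328].


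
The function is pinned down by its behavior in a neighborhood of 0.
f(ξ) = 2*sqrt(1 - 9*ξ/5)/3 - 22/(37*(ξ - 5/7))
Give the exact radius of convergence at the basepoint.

Denominator factor (ξ - 5/7): pole of order 1 at 5/7, modulus 5/7.
Branch term (2/3)*sqrt(1 - ξ/(5/9)): its argument vanishes at ξ = 5/9, a square-root branch point, modulus 5/9.
The radius of convergence is the smallest modulus among the singular points: 5/9.

The radius of convergence is 5/9.


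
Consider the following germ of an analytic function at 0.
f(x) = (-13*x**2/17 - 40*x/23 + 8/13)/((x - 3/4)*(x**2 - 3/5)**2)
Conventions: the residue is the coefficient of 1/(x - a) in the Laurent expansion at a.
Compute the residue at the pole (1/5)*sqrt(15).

The residue is 18203000/45747 + (4707655/45747)*sqrt(15).

The factor x**2 - 3/5 splits as (x - a)(x - a') with a = (1/5)*sqrt(15), a' = -(1/5)*sqrt(15). At the order-2 pole a set g(x) = (x - a)^2*f(x) = [(-13*x**2/17 - 40*x/23 + 8/13)/(x - 3/4)] / (x - a')^2.
Order-2 pole: residue = g'(a); g'((1/5)*sqrt(15)) = 18203000/45747 + (4707655/45747)*sqrt(15), so the residue is 18203000/45747 + (4707655/45747)*sqrt(15).


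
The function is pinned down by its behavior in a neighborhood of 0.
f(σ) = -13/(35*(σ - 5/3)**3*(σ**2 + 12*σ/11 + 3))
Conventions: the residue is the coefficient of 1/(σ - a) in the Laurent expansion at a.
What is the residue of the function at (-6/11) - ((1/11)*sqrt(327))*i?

The residue is (37772163/7442032640) - ((2348775/23176615936)*sqrt(327))*i.

The factor σ**2 + 12*σ/11 + 3 splits as (σ - a)(σ - a') with a = (-6/11) - ((1/11)*sqrt(327))*i, a' = (-6/11) + ((1/11)*sqrt(327))*i. At the order-1 pole a set g(σ) = (σ - a)*f(σ) = [-13/(35*(σ - 5/3)**3)] / (σ - a').
Simple pole: residue = g(a) at a = (-6/11) - ((1/11)*sqrt(327))*i, which is (37772163/7442032640) - ((2348775/23176615936)*sqrt(327))*i.


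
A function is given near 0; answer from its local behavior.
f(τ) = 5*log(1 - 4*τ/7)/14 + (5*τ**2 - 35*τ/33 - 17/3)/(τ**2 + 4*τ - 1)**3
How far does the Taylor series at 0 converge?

Denominator factor (τ**2 + 4*τ - 1)^3: discriminant 20, real irrational roots -2 + sqrt(5) and -2 - sqrt(5); poles of order 3, moduli -2 + sqrt(5) and 2 + sqrt(5).
Branch term (5/14)*log(1 - τ/(7/4)): its argument vanishes at τ = 7/4, a logarithmic branch point, modulus 7/4.
The radius of convergence is the smallest modulus among the singular points: -2 + sqrt(5).

The radius of convergence is -2 + sqrt(5).


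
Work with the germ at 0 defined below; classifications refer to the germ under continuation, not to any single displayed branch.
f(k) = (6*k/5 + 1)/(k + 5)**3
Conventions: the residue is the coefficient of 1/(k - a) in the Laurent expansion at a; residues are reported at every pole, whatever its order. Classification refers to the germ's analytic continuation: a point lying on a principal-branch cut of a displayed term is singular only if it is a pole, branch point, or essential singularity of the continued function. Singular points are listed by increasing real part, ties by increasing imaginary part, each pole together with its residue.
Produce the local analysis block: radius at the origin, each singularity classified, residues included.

Denominator factor (k + 5)^3: pole of order 3 at -5, modulus 5.
The radius of convergence is the smallest modulus among the singular points: 5.
At the order-3 pole -5 set g(k) = (k - (-5))^3*f(k) = 6*k/5 + 1.
Order-3 pole: residue = g''(a)/2; g''(-5) = 0, so the residue is 0.

Radius of convergence at 0: 5.
At -5: a pole of order 3; residue 0.


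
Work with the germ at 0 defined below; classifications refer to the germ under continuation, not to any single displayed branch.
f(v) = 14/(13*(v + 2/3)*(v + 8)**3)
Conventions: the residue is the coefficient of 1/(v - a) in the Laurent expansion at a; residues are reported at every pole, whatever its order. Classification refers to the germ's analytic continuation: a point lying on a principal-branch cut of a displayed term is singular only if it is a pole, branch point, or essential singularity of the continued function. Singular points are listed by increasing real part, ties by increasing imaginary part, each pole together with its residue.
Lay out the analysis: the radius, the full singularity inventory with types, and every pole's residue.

Denominator factor (v + 2/3): pole of order 1 at -2/3, modulus 2/3.
Denominator factor (v + 8)^3: pole of order 3 at -8, modulus 8.
The radius of convergence is the smallest modulus among the singular points: 2/3.
At the order-3 pole -8 set g(v) = (v - (-8))^3*f(v) = 14/(13*(v + 2/3)).
Order-3 pole: residue = g''(a)/2; g''(-8) = -189/34606, so the residue is -189/69212.
At the order-1 pole -2/3 set g(v) = (v - (-2/3))*f(v) = 14/(13*(v + 8)**3).
Simple pole: residue = g(a) at a = -2/3, which is 189/69212.
List the singular points by increasing real part (a conjugate pair: the negative imaginary part first).

Radius of convergence at 0: 2/3.
At -8: a pole of order 3; residue -189/69212.
At -2/3: a pole of order 1; residue 189/69212.


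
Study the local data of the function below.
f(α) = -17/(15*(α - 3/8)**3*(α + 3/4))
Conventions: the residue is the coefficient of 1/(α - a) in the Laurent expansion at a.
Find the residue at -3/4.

At the order-1 pole -3/4 set g(α) = (α - (-3/4))*f(α) = -17/(15*(α - 3/8)**3).
Simple pole: residue = g(a) at a = -3/4, which is 8704/10935.

The residue is 8704/10935.


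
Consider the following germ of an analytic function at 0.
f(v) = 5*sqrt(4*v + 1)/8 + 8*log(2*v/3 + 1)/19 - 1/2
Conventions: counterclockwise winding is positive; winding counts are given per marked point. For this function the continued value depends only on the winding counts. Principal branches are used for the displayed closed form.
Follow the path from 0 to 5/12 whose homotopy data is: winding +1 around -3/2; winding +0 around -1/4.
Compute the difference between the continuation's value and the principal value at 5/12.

The rational part is single-valued and drops out of the difference; each branch term changes only by its own monodromy.
(5/8)*sqrt(1 - v/(-1/4)): winding +0 is even, the square root returns to the same sheet, contribution 0.
(8/19)*log(1 - v/(-3/2)): each positive loop around -3/2 adds 2*pi*i to the log, so winding +1 contributes (8/19)*(1)*2*pi*i = (16/19)*pi*i.
Summing the contributions at v = 5/12 gives (16/19)*pi*i.

Continued minus principal equals (16/19)*pi*i.


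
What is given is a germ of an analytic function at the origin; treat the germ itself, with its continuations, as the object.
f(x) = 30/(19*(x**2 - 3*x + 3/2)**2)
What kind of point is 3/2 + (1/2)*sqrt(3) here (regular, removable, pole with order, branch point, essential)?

The point is a pole of order 2.

The denominator factor x**2 - 3*x + 3/2 vanishes at 3/2 + (1/2)*sqrt(3) and appears to the power 2; the numerator there equals 30/19, nonzero, and no other factor vanishes.
Hence a pole whose order is the multiplicity, 2.


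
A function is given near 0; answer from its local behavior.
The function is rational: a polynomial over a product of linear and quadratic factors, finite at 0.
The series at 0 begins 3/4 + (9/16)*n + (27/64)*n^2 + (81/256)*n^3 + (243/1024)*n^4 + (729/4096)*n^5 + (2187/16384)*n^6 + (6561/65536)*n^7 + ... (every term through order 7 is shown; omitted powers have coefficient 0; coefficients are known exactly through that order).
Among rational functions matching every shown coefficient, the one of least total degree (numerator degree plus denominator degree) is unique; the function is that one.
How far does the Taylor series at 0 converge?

No rational of total degree below 1 reproduces all 8 coefficients; solving the [0/1] Pade equations on them gives f(n) = -1/(n - 4/3), whose expansion matches every shown term.
Denominator factor (n - 4/3): pole of order 1 at 4/3, modulus 4/3.
The radius of convergence is the smallest modulus among the singular points: 4/3.

The radius of convergence is 4/3.


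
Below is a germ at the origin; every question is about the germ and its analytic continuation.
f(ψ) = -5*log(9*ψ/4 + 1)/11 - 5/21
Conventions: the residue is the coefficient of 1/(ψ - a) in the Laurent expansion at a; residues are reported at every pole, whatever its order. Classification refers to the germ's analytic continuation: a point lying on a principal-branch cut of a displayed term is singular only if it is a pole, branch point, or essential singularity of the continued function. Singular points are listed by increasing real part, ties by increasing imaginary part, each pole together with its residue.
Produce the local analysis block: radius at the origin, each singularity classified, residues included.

Radius of convergence at 0: 4/9.
At -4/9: a logarithmic branch point.

Branch term (-5/11)*log(1 - ψ/(-4/9)): its argument vanishes at ψ = -4/9, a logarithmic branch point, modulus 4/9.
The radius of convergence is the smallest modulus among the singular points: 4/9.


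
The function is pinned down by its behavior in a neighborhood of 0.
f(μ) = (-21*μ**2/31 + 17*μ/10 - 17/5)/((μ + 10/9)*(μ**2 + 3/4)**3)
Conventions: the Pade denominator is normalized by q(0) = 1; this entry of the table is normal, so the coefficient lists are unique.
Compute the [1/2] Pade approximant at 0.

Taylor coefficients needed (expand at 0): a_0 = -544/75, a_1 = 3808/375, a_2 = 1071184/58125, a_3 = -9036328/290625.
Write the denominator as Q(μ) = 1 + q1*μ + q2*μ^2. Requiring Q*f - P = O(μ^4) with deg P <= 1 kills the coefficients of μ^2..μ^3 in Q*f:
  μ^2: a_2 + q1*a_1 + q2*a_0 = 0, i.e. 1071184/58125 + (3808/375)*q1 + (-544/75)*q2 = 0.
  μ^3: a_3 + q1*a_2 + q2*a_1 = 0, i.e. -9036328/290625 + (1071184/58125)*q1 + (3808/375)*q2 = 0.
Solving this linear system: q1 = 38451/237190, q2 = 172980907/62499565.
The numerator is Q*f truncated at degree 1: P0 = a_0 = -544/75; P1 = a_1 + q1*a_0 = 15972656/1778925.

The Pade approximant has numerator coefficients [-544/75, 15972656/1778925]; denominator coefficients [1, 38451/237190, 172980907/62499565].


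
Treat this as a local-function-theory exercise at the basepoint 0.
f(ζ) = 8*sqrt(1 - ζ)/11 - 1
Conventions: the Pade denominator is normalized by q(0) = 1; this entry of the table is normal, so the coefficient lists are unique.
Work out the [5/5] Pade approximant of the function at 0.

The Pade approximant has numerator coefficients [-3/11, 1/4, 1/4, -21/64, 25/256, -7/1024]; denominator coefficients [1, -9/4, 7/4, -35/64, 15/256, -1/1024].

Taylor coefficients needed (expand at 0): a_0 = -3/11, a_1 = -4/11, a_2 = -1/11, a_3 = -1/22, a_4 = -5/176, a_5 = -7/352, a_6 = -21/1408, a_7 = -3/256, a_8 = -39/4096, a_9 = -65/8192, a_10 = -221/32768.
Write the denominator as Q(ζ) = 1 + q1*ζ + q2*ζ^2 + q3*ζ^3 + q4*ζ^4 + q5*ζ^5. Requiring Q*f - P = O(ζ^11) with deg P <= 5 kills the coefficients of ζ^6..ζ^10 in Q*f:
  ζ^6: a_6 + q1*a_5 + q2*a_4 + q3*a_3 + q4*a_2 + q5*a_1 = 0, i.e. -21/1408 + (-7/352)*q1 + (-5/176)*q2 + (-1/22)*q3 + (-1/11)*q4 + (-4/11)*q5 = 0.
  ζ^7: a_7 + q1*a_6 + q2*a_5 + q3*a_4 + q4*a_3 + q5*a_2 = 0, i.e. -3/256 + (-21/1408)*q1 + (-7/352)*q2 + (-5/176)*q3 + (-1/22)*q4 + (-1/11)*q5 = 0.
  ζ^8: a_8 + q1*a_7 + q2*a_6 + q3*a_5 + q4*a_4 + q5*a_3 = 0, i.e. -39/4096 + (-3/256)*q1 + (-21/1408)*q2 + (-7/352)*q3 + (-5/176)*q4 + (-1/22)*q5 = 0.
  ζ^9: a_9 + q1*a_8 + q2*a_7 + q3*a_6 + q4*a_5 + q5*a_4 = 0, i.e. -65/8192 + (-39/4096)*q1 + (-3/256)*q2 + (-21/1408)*q3 + (-7/352)*q4 + (-5/176)*q5 = 0.
  ζ^10: a_10 + q1*a_9 + q2*a_8 + q3*a_7 + q4*a_6 + q5*a_5 = 0, i.e. -221/32768 + (-65/8192)*q1 + (-39/4096)*q2 + (-3/256)*q3 + (-21/1408)*q4 + (-7/352)*q5 = 0.
Solving this linear system: q1 = -9/4, q2 = 7/4, q3 = -35/64, q4 = 15/256, q5 = -1/1024.
The numerator is Q*f truncated at degree 5: P0 = a_0 = -3/11; P1 = a_1 + q1*a_0 = 1/4; P2 = a_2 + q1*a_1 + q2*a_0 = 1/4; P3 = a_3 + q1*a_2 + q2*a_1 + q3*a_0 = -21/64; P4 = a_4 + q1*a_3 + q2*a_2 + q3*a_1 + q4*a_0 = 25/256; P5 = a_5 + q1*a_4 + q2*a_3 + q3*a_2 + q4*a_1 + q5*a_0 = -7/1024.


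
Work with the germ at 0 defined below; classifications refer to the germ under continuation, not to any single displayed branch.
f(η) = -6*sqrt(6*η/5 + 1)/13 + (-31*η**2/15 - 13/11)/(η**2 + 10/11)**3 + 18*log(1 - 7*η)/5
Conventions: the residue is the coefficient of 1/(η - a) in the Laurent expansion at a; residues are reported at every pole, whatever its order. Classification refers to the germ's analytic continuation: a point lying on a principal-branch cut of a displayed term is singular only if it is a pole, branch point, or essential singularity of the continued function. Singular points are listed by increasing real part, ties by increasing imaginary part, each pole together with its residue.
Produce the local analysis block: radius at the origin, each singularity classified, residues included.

Radius of convergence at 0: 1/7.
At -5/6: an algebraic (square-root) branch point.
At -((1/11)*sqrt(110))*i: a pole of order 3; residue -((1969/48000)*sqrt(110))*i.
At ((1/11)*sqrt(110))*i: a pole of order 3; residue ((1969/48000)*sqrt(110))*i.
At 1/7: a logarithmic branch point.

Denominator factor (η**2 + 10/11)^3: discriminant -40/11, complex-conjugate roots ((1/11)*sqrt(110))*i and -((1/11)*sqrt(110))*i; poles of order 3, moduli (1/11)*sqrt(110) and (1/11)*sqrt(110).
Branch term (-6/13)*sqrt(1 - η/(-5/6)): its argument vanishes at η = -5/6, a square-root branch point, modulus 5/6.
Branch term (18/5)*log(1 - η/(1/7)): its argument vanishes at η = 1/7, a logarithmic branch point, modulus 1/7.
The radius of convergence is the smallest modulus among the singular points: 1/7.
The branch terms are analytic at -((1/11)*sqrt(110))*i and contribute nothing to the residue; only the rational part matters.
The factor η**2 + 10/11 splits as (η - a)(η - a') with a = -((1/11)*sqrt(110))*i, a' = ((1/11)*sqrt(110))*i. At the order-3 pole a set g(η) = (η - a)^3*(rational part) = [-31*η**2/15 - 13/11] / (η - a')^3.
Order-3 pole: residue = g''(a)/2; g''(-((1/11)*sqrt(110))*i) = -((1969/24000)*sqrt(110))*i, so the residue is -((1969/48000)*sqrt(110))*i.
The branch terms are analytic at ((1/11)*sqrt(110))*i and contribute nothing to the residue; only the rational part matters.
The factor η**2 + 10/11 splits as (η - a)(η - a') with a = ((1/11)*sqrt(110))*i, a' = -((1/11)*sqrt(110))*i. At the order-3 pole a set g(η) = (η - a)^3*(rational part) = [-31*η**2/15 - 13/11] / (η - a')^3.
Order-3 pole: residue = g''(a)/2; g''(((1/11)*sqrt(110))*i) = ((1969/24000)*sqrt(110))*i, so the residue is ((1969/48000)*sqrt(110))*i.
List the singular points by increasing real part (a conjugate pair: the negative imaginary part first).


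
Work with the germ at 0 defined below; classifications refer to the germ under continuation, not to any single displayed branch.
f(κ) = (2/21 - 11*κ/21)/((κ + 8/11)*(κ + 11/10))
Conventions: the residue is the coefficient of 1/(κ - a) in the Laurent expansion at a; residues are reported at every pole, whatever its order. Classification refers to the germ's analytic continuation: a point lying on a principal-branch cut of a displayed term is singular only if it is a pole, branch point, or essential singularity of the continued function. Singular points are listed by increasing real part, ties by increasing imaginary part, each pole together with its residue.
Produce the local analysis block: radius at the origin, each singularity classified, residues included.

Radius of convergence at 0: 8/11.
At -11/10: a pole of order 1; residue -517/287.
At -8/11: a pole of order 1; residue 1100/861.

Denominator factor (κ + 8/11): pole of order 1 at -8/11, modulus 8/11.
Denominator factor (κ + 11/10): pole of order 1 at -11/10, modulus 11/10.
The radius of convergence is the smallest modulus among the singular points: 8/11.
At the order-1 pole -11/10 set g(κ) = (κ - (-11/10))*f(κ) = (2/21 - 11*κ/21)/(κ + 8/11).
Simple pole: residue = g(a) at a = -11/10, which is -517/287.
At the order-1 pole -8/11 set g(κ) = (κ - (-8/11))*f(κ) = (2/21 - 11*κ/21)/(κ + 11/10).
Simple pole: residue = g(a) at a = -8/11, which is 1100/861.
List the singular points by increasing real part (a conjugate pair: the negative imaginary part first).


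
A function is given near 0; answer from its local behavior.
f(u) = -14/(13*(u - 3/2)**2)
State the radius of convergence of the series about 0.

The radius of convergence is 3/2.

Denominator factor (u - 3/2)^2: pole of order 2 at 3/2, modulus 3/2.
The radius of convergence is the smallest modulus among the singular points: 3/2.


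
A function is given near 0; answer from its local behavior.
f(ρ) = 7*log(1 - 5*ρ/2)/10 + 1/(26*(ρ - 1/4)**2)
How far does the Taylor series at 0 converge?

Denominator factor (ρ - 1/4)^2: pole of order 2 at 1/4, modulus 1/4.
Branch term (7/10)*log(1 - ρ/(2/5)): its argument vanishes at ρ = 2/5, a logarithmic branch point, modulus 2/5.
The radius of convergence is the smallest modulus among the singular points: 1/4.

The radius of convergence is 1/4.


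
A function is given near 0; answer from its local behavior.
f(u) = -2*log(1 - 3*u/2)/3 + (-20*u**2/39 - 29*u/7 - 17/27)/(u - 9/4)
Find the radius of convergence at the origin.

Denominator factor (u - 9/4): pole of order 1 at 9/4, modulus 9/4.
Branch term (-2/3)*log(1 - u/(2/3)): its argument vanishes at u = 2/3, a logarithmic branch point, modulus 2/3.
The radius of convergence is the smallest modulus among the singular points: 2/3.

The radius of convergence is 2/3.


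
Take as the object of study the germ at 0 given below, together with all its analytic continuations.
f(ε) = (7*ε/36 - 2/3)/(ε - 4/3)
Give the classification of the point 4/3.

The denominator factor ε - 4/3 vanishes at 4/3 and appears to the power 1; the numerator there equals -11/27, nonzero, and no other factor vanishes.
Hence a pole whose order is the multiplicity, 1.

The point is a pole of order 1.
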